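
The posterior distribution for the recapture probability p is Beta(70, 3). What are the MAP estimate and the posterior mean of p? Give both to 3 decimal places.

Mode = (70−1)/(70+3−2) = 69/71 = 0.972.
Mean = 70/(70+3) = 70/73 = 0.959.

MAP = 0.972, posterior mean = 0.959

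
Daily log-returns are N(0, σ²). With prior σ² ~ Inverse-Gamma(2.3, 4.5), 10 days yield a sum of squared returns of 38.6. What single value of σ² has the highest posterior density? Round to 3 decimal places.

Posterior: Inverse-Gamma(shape = 2.3+10/2 = 7.3, scale = 4.5+38.6/2 = 23.8).
Mode = β/(α+1) = 23.8/8.3 = 2.867.
Mean = β/(α−1) = 23.8/6.3 = 3.778.
This is the posterior mode — the MAP estimate.

2.867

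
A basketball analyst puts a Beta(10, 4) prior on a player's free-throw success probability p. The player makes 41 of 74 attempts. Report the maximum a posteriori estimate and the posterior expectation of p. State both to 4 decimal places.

Posterior: Beta(10+41, 4+33) = Beta(51, 37).
Mode = (51−1)/(51+37−2) = 50/86 = 0.5814.
Mean = 51/(51+37) = 51/88 = 0.5795.
Mode > mean: the posterior has a left tail.

MAP = 0.5814; posterior mean = 0.5795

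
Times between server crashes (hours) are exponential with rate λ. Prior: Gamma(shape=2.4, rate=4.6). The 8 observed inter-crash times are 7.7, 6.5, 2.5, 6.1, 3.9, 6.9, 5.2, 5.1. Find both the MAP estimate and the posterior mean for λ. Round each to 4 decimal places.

MAP = 0.1938; posterior mean = 0.2144

Σ times = 43.9. Posterior: Gamma(shape = 2.4+8 = 10.4, rate = 4.6+43.9 = 48.5).
Mode = (α−1)/β = 9.4/48.5 = 0.1938.
Mean = α/β = 10.4/48.5 = 0.2144.
The mean is pulled above the mode by the posterior's right skew.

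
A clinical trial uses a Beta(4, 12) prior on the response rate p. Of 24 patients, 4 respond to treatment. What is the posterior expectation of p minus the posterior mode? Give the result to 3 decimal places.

Posterior: Beta(4+4, 12+20) = Beta(8, 32).
Mode = (8−1)/(8+32−2) = 7/38 = 0.184.
Mean = 8/(8+32) = 8/40 = 0.200.
Difference = 0.200 − 0.184 = 0.016.
The mean is pulled above the mode by the posterior's right skew.

0.016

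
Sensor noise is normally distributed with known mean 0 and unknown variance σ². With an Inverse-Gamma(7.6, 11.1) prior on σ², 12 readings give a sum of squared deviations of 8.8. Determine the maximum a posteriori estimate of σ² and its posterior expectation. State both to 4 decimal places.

MAP = 1.0616, posterior mean = 1.2302

Posterior: Inverse-Gamma(shape = 7.6+12/2 = 13.6, scale = 11.1+8.8/2 = 15.5).
Mode = β/(α+1) = 15.5/14.6 = 1.0616.
Mean = β/(α−1) = 15.5/12.6 = 1.2302.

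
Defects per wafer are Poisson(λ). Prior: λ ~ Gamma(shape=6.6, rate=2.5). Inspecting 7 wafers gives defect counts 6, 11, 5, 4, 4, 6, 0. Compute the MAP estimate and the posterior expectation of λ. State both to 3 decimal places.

MAP: 4.379. Posterior mean: 4.484.

Σ counts = 36. Posterior: Gamma(shape = 6.6+36 = 42.6, rate = 2.5+7 = 9.5).
Mode = (α−1)/β = 41.6/9.5 = 4.379.
Mean = α/β = 42.6/9.5 = 4.484.
Mean > mode: the posterior has a right tail.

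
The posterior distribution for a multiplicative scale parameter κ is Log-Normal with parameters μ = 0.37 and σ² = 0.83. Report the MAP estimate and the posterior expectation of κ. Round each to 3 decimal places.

Mode = exp(μ − σ²) = exp(-0.46) = 0.631.
Mean = exp(μ + σ²/2) = exp(0.785) = 2.192.
Mean > mode: the posterior has a right tail.

MAP = 0.631, posterior mean = 2.192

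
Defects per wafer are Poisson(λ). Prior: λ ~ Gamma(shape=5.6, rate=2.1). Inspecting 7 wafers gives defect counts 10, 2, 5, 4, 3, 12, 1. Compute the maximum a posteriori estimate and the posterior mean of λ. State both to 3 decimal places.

Σ counts = 37. Posterior: Gamma(shape = 5.6+37 = 42.6, rate = 2.1+7 = 9.1).
Mode = (α−1)/β = 41.6/9.1 = 4.571.
Mean = α/β = 42.6/9.1 = 4.681.

MAP = 4.571, posterior mean = 4.681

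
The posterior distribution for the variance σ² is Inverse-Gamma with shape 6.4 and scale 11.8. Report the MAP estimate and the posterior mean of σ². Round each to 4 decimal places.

MAP = 1.5946, posterior mean = 2.1852

Mode = β/(α+1) = 11.8/7.4 = 1.5946.
Mean = β/(α−1) = 11.8/5.4 = 2.1852.
The posterior is right-skewed, so the mean exceeds the mode.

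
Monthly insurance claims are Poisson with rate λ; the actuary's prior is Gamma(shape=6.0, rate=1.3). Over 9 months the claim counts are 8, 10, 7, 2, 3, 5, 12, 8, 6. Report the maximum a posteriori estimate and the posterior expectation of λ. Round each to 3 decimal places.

Σ counts = 61. Posterior: Gamma(shape = 6.0+61 = 67.0, rate = 1.3+9 = 10.3).
Mode = (α−1)/β = 66.0/10.3 = 6.408.
Mean = α/β = 67.0/10.3 = 6.505.
The mean is pulled above the mode by the posterior's right skew.

MAP: 6.408. Posterior mean: 6.505.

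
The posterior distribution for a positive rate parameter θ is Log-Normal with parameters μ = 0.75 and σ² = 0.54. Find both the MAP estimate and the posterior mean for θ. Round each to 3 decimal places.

MAP: 1.234. Posterior mean: 2.773.

Mode = exp(μ − σ²) = exp(0.21) = 1.234.
Mean = exp(μ + σ²/2) = exp(1.020) = 2.773.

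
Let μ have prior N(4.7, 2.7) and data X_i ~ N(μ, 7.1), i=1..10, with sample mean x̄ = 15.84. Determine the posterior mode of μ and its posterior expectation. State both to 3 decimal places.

μ_MAP = 13.521, E[μ|data] = 13.521

Posterior for μ is Normal. Precision-weighted mean: (1/2.7·4.7 + 10/7.1·15.84) / (1/2.7 + 10/7.1) = 13.521.
A Normal posterior is symmetric, so mode = mean.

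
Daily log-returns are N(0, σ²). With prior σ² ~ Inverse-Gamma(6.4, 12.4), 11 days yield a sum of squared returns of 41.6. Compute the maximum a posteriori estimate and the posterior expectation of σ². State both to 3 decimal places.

Posterior: Inverse-Gamma(shape = 6.4+11/2 = 11.9, scale = 12.4+41.6/2 = 33.2).
Mode = β/(α+1) = 33.2/12.9 = 2.574.
Mean = β/(α−1) = 33.2/10.9 = 3.046.

MAP = 2.574, posterior mean = 3.046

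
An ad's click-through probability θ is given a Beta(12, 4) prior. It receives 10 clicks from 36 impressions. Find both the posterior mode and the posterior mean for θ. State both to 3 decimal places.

Posterior: Beta(12+10, 4+26) = Beta(22, 30).
Mode = (22−1)/(22+30−2) = 21/50 = 0.420.
Mean = 22/(22+30) = 22/52 = 0.423.
The posterior is right-skewed, so the mean exceeds the mode.

MAP = 0.420; posterior mean = 0.423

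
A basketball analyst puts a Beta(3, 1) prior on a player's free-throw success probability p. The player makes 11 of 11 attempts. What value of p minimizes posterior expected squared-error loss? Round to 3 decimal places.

0.933

Posterior: Beta(3+11, 1+0) = Beta(14, 1).
Since β = 1 ≤ 1 and α > 1, the Beta density is monotone increasing on [0,1]; the mode is at 1.
Mean = 14/(14+1) = 0.933.
Squared-error loss ⇒ the optimal estimator is the posterior mean.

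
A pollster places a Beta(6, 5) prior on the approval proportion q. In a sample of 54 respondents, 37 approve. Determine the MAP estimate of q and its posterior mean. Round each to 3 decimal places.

MAP estimate = 0.667, posterior mean = 0.662

Posterior: Beta(6+37, 5+17) = Beta(43, 22).
Mode = (43−1)/(43+22−2) = 42/63 = 0.667.
Mean = 43/(43+22) = 43/65 = 0.662.
Mode > mean: the posterior has a left tail.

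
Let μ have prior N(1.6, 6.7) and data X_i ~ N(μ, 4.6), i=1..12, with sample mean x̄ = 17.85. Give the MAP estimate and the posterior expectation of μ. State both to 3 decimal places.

MAP = 16.971, posterior mean = 16.971

Posterior for μ is Normal. Precision-weighted mean: (1/6.7·1.6 + 12/4.6·17.85) / (1/6.7 + 12/4.6) = 16.971.
A Normal posterior is symmetric, so mode = mean.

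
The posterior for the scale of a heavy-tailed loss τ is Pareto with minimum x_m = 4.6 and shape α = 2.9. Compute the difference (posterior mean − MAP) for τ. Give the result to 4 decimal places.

2.4211

The Pareto density is strictly decreasing on [x_m, ∞), so the mode is x_m = 4.6000.
Mean = α·x_m/(α−1) = 2.9·4.6/1.9 = 7.0211.
Difference = 7.0211 − 4.6000 = 2.4211.
The posterior is right-skewed, so the mean exceeds the mode.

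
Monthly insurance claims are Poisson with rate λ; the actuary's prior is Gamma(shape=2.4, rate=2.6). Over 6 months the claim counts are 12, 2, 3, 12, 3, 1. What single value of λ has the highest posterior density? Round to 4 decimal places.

4.0000

Σ counts = 33. Posterior: Gamma(shape = 2.4+33 = 35.4, rate = 2.6+6 = 8.6).
Mode = (α−1)/β = 34.4/8.6 = 4.0000.
Mean = α/β = 35.4/8.6 = 4.1163.
This is the posterior mode — the MAP estimate.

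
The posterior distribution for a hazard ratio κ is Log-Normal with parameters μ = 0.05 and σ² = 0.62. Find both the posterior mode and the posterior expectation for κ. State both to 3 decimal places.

κ_MAP = 0.566, E[κ|data] = 1.433

Mode = exp(μ − σ²) = exp(-0.57) = 0.566.
Mean = exp(μ + σ²/2) = exp(0.360) = 1.433.
The posterior is right-skewed, so the mean exceeds the mode.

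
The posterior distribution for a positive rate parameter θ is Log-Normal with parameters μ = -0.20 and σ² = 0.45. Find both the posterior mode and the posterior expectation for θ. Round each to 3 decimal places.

Mode = exp(μ − σ²) = exp(-0.65) = 0.522.
Mean = exp(μ + σ²/2) = exp(0.025) = 1.025.

θ_MAP = 0.522, E[θ|data] = 1.025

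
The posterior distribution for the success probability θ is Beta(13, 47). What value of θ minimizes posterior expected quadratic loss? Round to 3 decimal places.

Mode = (13−1)/(13+47−2) = 12/58 = 0.207.
Mean = 13/(13+47) = 13/60 = 0.217.
Quadratic loss ⇒ the optimal estimator is the posterior mean.

0.217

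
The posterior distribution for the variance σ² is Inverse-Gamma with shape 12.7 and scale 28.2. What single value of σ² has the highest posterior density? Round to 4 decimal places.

Mode = β/(α+1) = 28.2/13.7 = 2.0584.
Mean = β/(α−1) = 28.2/11.7 = 2.4103.
This is the posterior mode — the MAP estimate.

2.0584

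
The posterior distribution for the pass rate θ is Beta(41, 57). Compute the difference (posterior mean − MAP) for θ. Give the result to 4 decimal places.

0.0017

Mode = (41−1)/(41+57−2) = 40/96 = 0.4167.
Mean = 41/(41+57) = 41/98 = 0.4184.
Difference = 0.4184 − 0.4167 = 0.0017.
The mean is pulled above the mode by the posterior's right skew.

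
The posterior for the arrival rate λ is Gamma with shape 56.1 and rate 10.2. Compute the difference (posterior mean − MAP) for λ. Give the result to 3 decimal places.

0.098

Mode = (α−1)/β = 55.1/10.2 = 5.402.
Mean = α/β = 56.1/10.2 = 5.500.
Difference = 5.500 − 5.402 = 0.098.
The mean is pulled above the mode by the posterior's right skew.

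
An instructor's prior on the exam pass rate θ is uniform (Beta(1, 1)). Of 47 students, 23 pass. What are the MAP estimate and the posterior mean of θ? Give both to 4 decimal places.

MAP: 0.4894. Posterior mean: 0.4898.

Posterior: Beta(1+23, 1+24) = Beta(24, 25).
Mode = (24−1)/(24+25−2) = 23/47 = 0.4894.
Mean = 24/(24+25) = 24/49 = 0.4898.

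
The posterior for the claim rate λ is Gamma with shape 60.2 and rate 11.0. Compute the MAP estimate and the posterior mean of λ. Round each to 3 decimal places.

MAP: 5.382. Posterior mean: 5.473.

Mode = (α−1)/β = 59.2/11.0 = 5.382.
Mean = α/β = 60.2/11.0 = 5.473.
The posterior is right-skewed, so the mean exceeds the mode.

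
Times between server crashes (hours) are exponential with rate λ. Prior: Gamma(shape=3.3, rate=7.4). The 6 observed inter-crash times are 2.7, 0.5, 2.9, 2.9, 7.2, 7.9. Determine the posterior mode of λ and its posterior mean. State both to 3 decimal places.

MAP: 0.263. Posterior mean: 0.295.

Σ times = 24.1. Posterior: Gamma(shape = 3.3+6 = 9.3, rate = 7.4+24.1 = 31.5).
Mode = (α−1)/β = 8.3/31.5 = 0.263.
Mean = α/β = 9.3/31.5 = 0.295.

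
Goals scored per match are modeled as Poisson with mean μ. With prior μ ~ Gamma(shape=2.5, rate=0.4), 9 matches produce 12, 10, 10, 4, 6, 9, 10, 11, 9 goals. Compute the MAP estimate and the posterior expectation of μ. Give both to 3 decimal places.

Σ counts = 81. Posterior: Gamma(shape = 2.5+81 = 83.5, rate = 0.4+9 = 9.4).
Mode = (α−1)/β = 82.5/9.4 = 8.777.
Mean = α/β = 83.5/9.4 = 8.883.
Mean > mode: the posterior has a right tail.

MAP = 8.777, posterior mean = 8.883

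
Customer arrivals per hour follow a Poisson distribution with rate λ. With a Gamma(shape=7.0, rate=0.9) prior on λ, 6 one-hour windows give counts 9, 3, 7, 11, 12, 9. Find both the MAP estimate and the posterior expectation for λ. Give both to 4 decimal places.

Σ counts = 51. Posterior: Gamma(shape = 7.0+51 = 58.0, rate = 0.9+6 = 6.9).
Mode = (α−1)/β = 57.0/6.9 = 8.2609.
Mean = α/β = 58.0/6.9 = 8.4058.
The mean is pulled above the mode by the posterior's right skew.

MAP = 8.2609; posterior mean = 8.4058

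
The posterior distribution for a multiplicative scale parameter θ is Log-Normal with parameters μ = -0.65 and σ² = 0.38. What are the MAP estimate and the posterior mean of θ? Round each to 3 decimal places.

MAP estimate = 0.357, posterior mean = 0.631

Mode = exp(μ − σ²) = exp(-1.03) = 0.357.
Mean = exp(μ + σ²/2) = exp(-0.460) = 0.631.
Right-skewed posterior ⇒ mode < mean.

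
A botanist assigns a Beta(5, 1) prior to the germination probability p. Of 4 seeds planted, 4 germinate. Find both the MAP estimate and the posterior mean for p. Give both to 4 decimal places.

MAP = 1.0000; posterior mean = 0.9000

Posterior: Beta(5+4, 1+0) = Beta(9, 1).
Since β = 1 ≤ 1 and α > 1, the Beta density is monotone increasing on [0,1]; the mode is at 1.
Mean = 9/(9+1) = 0.9000.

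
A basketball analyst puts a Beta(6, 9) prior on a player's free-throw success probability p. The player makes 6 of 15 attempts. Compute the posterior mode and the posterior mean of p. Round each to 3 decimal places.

MAP: 0.393. Posterior mean: 0.400.

Posterior: Beta(6+6, 9+9) = Beta(12, 18).
Mode = (12−1)/(12+18−2) = 11/28 = 0.393.
Mean = 12/(12+18) = 12/30 = 0.400.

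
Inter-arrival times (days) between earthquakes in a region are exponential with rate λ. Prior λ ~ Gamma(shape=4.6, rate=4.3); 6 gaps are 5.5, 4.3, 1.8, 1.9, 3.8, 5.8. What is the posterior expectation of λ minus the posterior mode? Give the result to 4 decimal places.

0.0365

Σ times = 23.1. Posterior: Gamma(shape = 4.6+6 = 10.6, rate = 4.3+23.1 = 27.4).
Mode = (α−1)/β = 9.6/27.4 = 0.3504.
Mean = α/β = 10.6/27.4 = 0.3869.
Difference = 0.3869 − 0.3504 = 0.0365.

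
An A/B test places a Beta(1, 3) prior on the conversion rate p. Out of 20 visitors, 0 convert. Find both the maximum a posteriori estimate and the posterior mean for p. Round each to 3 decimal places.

maximum a posteriori estimate = 0.000, posterior mean = 0.042

Posterior: Beta(1+0, 3+20) = Beta(1, 23).
Since α = 1 ≤ 1 and β > 1, the Beta density is monotone decreasing on [0,1]; the mode is at 0.
Mean = 1/(1+23) = 0.042.
Mean > mode: the posterior has a right tail.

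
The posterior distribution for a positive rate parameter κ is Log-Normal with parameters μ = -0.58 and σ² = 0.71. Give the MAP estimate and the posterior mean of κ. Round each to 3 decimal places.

MAP = 0.275; posterior mean = 0.799

Mode = exp(μ − σ²) = exp(-1.29) = 0.275.
Mean = exp(μ + σ²/2) = exp(-0.225) = 0.799.
Right-skewed posterior ⇒ mode < mean.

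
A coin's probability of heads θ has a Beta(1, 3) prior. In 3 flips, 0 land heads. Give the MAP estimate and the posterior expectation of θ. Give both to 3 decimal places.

θ_MAP = 0.000, E[θ|data] = 0.143

Posterior: Beta(1+0, 3+3) = Beta(1, 6).
Since α = 1 ≤ 1 and β > 1, the Beta density is monotone decreasing on [0,1]; the mode is at 0.
Mean = 1/(1+6) = 0.143.
Right-skewed posterior ⇒ mode < mean.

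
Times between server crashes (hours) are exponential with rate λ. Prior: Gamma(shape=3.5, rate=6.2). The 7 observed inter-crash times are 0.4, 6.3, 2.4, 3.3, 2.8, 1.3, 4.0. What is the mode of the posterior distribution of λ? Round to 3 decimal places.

Σ times = 20.5. Posterior: Gamma(shape = 3.5+7 = 10.5, rate = 6.2+20.5 = 26.7).
Mode = (α−1)/β = 9.5/26.7 = 0.356.
Mean = α/β = 10.5/26.7 = 0.393.
This is the posterior mode — the MAP estimate.

0.356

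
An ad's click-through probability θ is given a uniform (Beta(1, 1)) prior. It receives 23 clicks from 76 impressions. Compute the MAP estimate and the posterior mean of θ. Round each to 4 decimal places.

MAP = 0.3026; posterior mean = 0.3077

Posterior: Beta(1+23, 1+53) = Beta(24, 54).
Mode = (24−1)/(24+54−2) = 23/76 = 0.3026.
With a flat prior the MAP equals the MLE, 23/76.
Mean = 24/(24+54) = 24/78 = 0.3077.
Right-skewed posterior ⇒ mode < mean.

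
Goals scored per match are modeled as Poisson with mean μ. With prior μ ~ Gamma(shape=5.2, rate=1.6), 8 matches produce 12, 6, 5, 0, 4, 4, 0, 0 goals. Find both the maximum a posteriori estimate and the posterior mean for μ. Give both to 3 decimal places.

μ_MAP = 3.667, E[μ|data] = 3.771

Σ counts = 31. Posterior: Gamma(shape = 5.2+31 = 36.2, rate = 1.6+8 = 9.6).
Mode = (α−1)/β = 35.2/9.6 = 3.667.
Mean = α/β = 36.2/9.6 = 3.771.
The mean is pulled above the mode by the posterior's right skew.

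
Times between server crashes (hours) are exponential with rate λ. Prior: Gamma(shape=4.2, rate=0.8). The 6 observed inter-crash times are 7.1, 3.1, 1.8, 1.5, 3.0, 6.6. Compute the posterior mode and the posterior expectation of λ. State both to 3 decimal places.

Σ times = 23.1. Posterior: Gamma(shape = 4.2+6 = 10.2, rate = 0.8+23.1 = 23.9).
Mode = (α−1)/β = 9.2/23.9 = 0.385.
Mean = α/β = 10.2/23.9 = 0.427.
The mean is pulled above the mode by the posterior's right skew.

MAP = 0.385; posterior mean = 0.427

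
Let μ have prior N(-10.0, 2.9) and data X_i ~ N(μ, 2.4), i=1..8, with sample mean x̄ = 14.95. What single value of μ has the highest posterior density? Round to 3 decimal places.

Posterior for μ is Normal. Precision-weighted mean: (1/2.9·-10.0 + 8/2.4·14.95) / (1/2.9 + 8/2.4) = 12.611.
A Normal posterior is symmetric, so mode = mean.
This is the posterior mode — the MAP estimate.

12.611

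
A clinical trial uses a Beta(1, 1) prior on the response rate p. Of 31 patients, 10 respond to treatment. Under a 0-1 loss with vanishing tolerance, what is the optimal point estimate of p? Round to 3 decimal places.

0.323

Posterior: Beta(1+10, 1+21) = Beta(11, 22).
Mode = (11−1)/(11+22−2) = 10/31 = 0.323.
With a flat prior the MAP equals the MLE, 10/31.
Mean = 11/(11+22) = 11/33 = 0.333.
This is the posterior mode — the MAP estimate.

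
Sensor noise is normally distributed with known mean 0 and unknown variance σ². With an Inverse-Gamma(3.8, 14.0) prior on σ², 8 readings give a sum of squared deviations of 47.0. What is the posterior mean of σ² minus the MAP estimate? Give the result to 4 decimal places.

1.2533

Posterior: Inverse-Gamma(shape = 3.8+8/2 = 7.8, scale = 14.0+47.0/2 = 37.5).
Mode = β/(α+1) = 37.5/8.8 = 4.2614.
Mean = β/(α−1) = 37.5/6.8 = 5.5147.
Difference = 5.5147 − 4.2614 = 1.2533.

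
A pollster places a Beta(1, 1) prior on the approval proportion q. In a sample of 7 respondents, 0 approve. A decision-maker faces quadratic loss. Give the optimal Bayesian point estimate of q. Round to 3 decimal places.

Posterior: Beta(1+0, 1+7) = Beta(1, 8).
Since α = 1 ≤ 1 and β > 1, the Beta density is monotone decreasing on [0,1]; the mode is at 0.
Mean = 1/(1+8) = 0.111.
Quadratic loss ⇒ the optimal estimator is the posterior mean.

0.111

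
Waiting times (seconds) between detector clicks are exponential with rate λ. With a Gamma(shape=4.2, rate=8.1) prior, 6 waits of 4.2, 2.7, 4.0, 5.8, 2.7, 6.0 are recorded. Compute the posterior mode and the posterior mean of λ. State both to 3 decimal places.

λ_MAP = 0.275, E[λ|data] = 0.304

Σ times = 25.4. Posterior: Gamma(shape = 4.2+6 = 10.2, rate = 8.1+25.4 = 33.5).
Mode = (α−1)/β = 9.2/33.5 = 0.275.
Mean = α/β = 10.2/33.5 = 0.304.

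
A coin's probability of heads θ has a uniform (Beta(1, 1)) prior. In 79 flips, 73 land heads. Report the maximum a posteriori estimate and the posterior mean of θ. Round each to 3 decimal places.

θ_MAP = 0.924, E[θ|data] = 0.914

Posterior: Beta(1+73, 1+6) = Beta(74, 7).
Mode = (74−1)/(74+7−2) = 73/79 = 0.924.
With a flat prior the MAP equals the MLE, 73/79.
Mean = 74/(74+7) = 74/81 = 0.914.
The mean is pulled below the mode by the posterior's left skew.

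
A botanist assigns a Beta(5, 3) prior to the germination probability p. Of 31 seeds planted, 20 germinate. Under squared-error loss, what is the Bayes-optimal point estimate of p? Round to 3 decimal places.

Posterior: Beta(5+20, 3+11) = Beta(25, 14).
Mode = (25−1)/(25+14−2) = 24/37 = 0.649.
Mean = 25/(25+14) = 25/39 = 0.641.
Squared-error loss ⇒ the optimal estimator is the posterior mean.

0.641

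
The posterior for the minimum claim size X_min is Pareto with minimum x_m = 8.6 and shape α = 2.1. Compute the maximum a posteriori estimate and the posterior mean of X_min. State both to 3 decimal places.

MAP = 8.600; posterior mean = 16.418

The Pareto density is strictly decreasing on [x_m, ∞), so the mode is x_m = 8.600.
Mean = α·x_m/(α−1) = 2.1·8.6/1.1 = 16.418.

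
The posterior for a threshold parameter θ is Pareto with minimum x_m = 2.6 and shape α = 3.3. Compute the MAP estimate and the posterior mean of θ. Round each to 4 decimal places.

The Pareto density is strictly decreasing on [x_m, ∞), so the mode is x_m = 2.6000.
Mean = α·x_m/(α−1) = 3.3·2.6/2.3 = 3.7304.
The mean is pulled above the mode by the posterior's right skew.

MAP = 2.6000, posterior mean = 3.7304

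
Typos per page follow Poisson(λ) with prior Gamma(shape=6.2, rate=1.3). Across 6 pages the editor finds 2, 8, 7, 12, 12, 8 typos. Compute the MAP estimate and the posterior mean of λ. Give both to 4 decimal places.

MAP = 7.4247, posterior mean = 7.5616

Σ counts = 49. Posterior: Gamma(shape = 6.2+49 = 55.2, rate = 1.3+6 = 7.3).
Mode = (α−1)/β = 54.2/7.3 = 7.4247.
Mean = α/β = 55.2/7.3 = 7.5616.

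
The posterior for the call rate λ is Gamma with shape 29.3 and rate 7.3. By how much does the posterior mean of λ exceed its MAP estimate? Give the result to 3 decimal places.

0.137

Mode = (α−1)/β = 28.3/7.3 = 3.877.
Mean = α/β = 29.3/7.3 = 4.014.
Difference = 4.014 − 3.877 = 0.137.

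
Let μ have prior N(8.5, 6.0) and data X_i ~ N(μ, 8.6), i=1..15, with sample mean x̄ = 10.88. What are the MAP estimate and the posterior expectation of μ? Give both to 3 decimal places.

Posterior for μ is Normal. Precision-weighted mean: (1/6.0·8.5 + 15/8.6·10.88) / (1/6.0 + 15/8.6) = 10.672.
A Normal posterior is symmetric, so mode = mean.

MAP estimate = 10.672, posterior expectation = 10.672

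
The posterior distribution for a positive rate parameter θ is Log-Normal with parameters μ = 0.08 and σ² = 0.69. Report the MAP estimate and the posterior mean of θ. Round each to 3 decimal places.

Mode = exp(μ − σ²) = exp(-0.61) = 0.543.
Mean = exp(μ + σ²/2) = exp(0.425) = 1.530.
Mean > mode: the posterior has a right tail.

MAP: 0.543. Posterior mean: 1.530.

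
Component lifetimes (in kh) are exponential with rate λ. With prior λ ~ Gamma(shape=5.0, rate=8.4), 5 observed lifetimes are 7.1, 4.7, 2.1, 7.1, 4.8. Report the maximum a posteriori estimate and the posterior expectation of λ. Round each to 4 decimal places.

λ_MAP = 0.2632, E[λ|data] = 0.2924

Σ times = 25.8. Posterior: Gamma(shape = 5.0+5 = 10.0, rate = 8.4+25.8 = 34.2).
Mode = (α−1)/β = 9.0/34.2 = 0.2632.
Mean = α/β = 10.0/34.2 = 0.2924.
The posterior is right-skewed, so the mean exceeds the mode.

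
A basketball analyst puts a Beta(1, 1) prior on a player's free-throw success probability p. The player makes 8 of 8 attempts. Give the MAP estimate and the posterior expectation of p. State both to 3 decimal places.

MAP = 1.000; posterior mean = 0.900

Posterior: Beta(1+8, 1+0) = Beta(9, 1).
Since β = 1 ≤ 1 and α > 1, the Beta density is monotone increasing on [0,1]; the mode is at 1.
Mean = 9/(9+1) = 0.900.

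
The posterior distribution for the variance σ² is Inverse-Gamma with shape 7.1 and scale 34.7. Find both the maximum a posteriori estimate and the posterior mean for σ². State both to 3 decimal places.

Mode = β/(α+1) = 34.7/8.1 = 4.284.
Mean = β/(α−1) = 34.7/6.1 = 5.689.
The posterior is right-skewed, so the mean exceeds the mode.

maximum a posteriori estimate = 4.284, posterior mean = 5.689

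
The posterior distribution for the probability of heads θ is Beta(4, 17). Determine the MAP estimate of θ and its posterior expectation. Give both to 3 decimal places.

Mode = (4−1)/(4+17−2) = 3/19 = 0.158.
Mean = 4/(4+17) = 4/21 = 0.190.

θ_MAP = 0.158, E[θ|data] = 0.190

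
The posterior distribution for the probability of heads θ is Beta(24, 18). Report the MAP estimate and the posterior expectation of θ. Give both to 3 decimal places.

Mode = (24−1)/(24+18−2) = 23/40 = 0.575.
Mean = 24/(24+18) = 24/42 = 0.571.

MAP = 0.575; posterior mean = 0.571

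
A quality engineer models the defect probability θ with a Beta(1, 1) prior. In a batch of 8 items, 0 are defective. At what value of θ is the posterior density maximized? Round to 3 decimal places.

0.000

Posterior: Beta(1+0, 1+8) = Beta(1, 9).
Since α = 1 ≤ 1 and β > 1, the Beta density is monotone decreasing on [0,1]; the mode is at 0.
Mean = 1/(1+9) = 0.100.
This is the posterior mode — the MAP estimate.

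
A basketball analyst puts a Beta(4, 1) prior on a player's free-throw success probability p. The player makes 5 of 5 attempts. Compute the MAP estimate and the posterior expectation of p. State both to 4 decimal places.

Posterior: Beta(4+5, 1+0) = Beta(9, 1).
Since β = 1 ≤ 1 and α > 1, the Beta density is monotone increasing on [0,1]; the mode is at 1.
Mean = 9/(9+1) = 0.9000.

MAP = 1.0000, posterior mean = 0.9000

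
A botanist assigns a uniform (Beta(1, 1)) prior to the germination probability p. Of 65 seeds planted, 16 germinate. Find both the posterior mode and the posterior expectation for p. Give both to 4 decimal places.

Posterior: Beta(1+16, 1+49) = Beta(17, 50).
Mode = (17−1)/(17+50−2) = 16/65 = 0.2462.
With a flat prior the MAP equals the MLE, 16/65.
Mean = 17/(17+50) = 17/67 = 0.2537.

MAP: 0.2462. Posterior mean: 0.2537.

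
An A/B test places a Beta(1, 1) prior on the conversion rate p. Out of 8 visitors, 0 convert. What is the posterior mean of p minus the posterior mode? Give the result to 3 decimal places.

Posterior: Beta(1+0, 1+8) = Beta(1, 9).
Since α = 1 ≤ 1 and β > 1, the Beta density is monotone decreasing on [0,1]; the mode is at 0.
Mean = 1/(1+9) = 0.100.
Difference = 0.100 − 0.000 = 0.100.

0.100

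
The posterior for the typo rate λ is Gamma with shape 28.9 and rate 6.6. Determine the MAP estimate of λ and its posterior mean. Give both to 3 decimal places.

MAP = 4.227; posterior mean = 4.379

Mode = (α−1)/β = 27.9/6.6 = 4.227.
Mean = α/β = 28.9/6.6 = 4.379.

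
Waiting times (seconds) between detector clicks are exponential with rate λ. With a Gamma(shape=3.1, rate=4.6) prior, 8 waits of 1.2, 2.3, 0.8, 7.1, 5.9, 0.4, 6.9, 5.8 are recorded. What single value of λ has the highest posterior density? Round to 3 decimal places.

Σ times = 30.4. Posterior: Gamma(shape = 3.1+8 = 11.1, rate = 4.6+30.4 = 35.0).
Mode = (α−1)/β = 10.1/35.0 = 0.289.
Mean = α/β = 11.1/35.0 = 0.317.
This is the posterior mode — the MAP estimate.

0.289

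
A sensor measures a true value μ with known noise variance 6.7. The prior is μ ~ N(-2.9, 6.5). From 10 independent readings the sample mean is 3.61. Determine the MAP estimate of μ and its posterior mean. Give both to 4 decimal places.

Posterior for μ is Normal. Precision-weighted mean: (1/6.5·-2.9 + 10/6.7·3.61) / (1/6.5 + 10/6.7) = 3.0017.
A Normal posterior is symmetric, so mode = mean.

MAP estimate = 3.0017, posterior mean = 3.0017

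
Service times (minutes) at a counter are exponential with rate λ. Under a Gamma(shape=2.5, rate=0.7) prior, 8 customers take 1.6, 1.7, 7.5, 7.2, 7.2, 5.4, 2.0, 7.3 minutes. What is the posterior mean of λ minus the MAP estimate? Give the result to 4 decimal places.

0.0246

Σ times = 39.9. Posterior: Gamma(shape = 2.5+8 = 10.5, rate = 0.7+39.9 = 40.6).
Mode = (α−1)/β = 9.5/40.6 = 0.2340.
Mean = α/β = 10.5/40.6 = 0.2586.
Difference = 0.2586 − 0.2340 = 0.0246.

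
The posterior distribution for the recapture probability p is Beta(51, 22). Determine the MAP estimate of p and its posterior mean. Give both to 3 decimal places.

MAP: 0.704. Posterior mean: 0.699.

Mode = (51−1)/(51+22−2) = 50/71 = 0.704.
Mean = 51/(51+22) = 51/73 = 0.699.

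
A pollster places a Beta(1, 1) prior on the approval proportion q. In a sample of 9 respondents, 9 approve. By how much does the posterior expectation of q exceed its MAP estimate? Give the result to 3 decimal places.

Posterior: Beta(1+9, 1+0) = Beta(10, 1).
Since β = 1 ≤ 1 and α > 1, the Beta density is monotone increasing on [0,1]; the mode is at 1.
Mean = 10/(10+1) = 0.909.
Difference = 0.909 − 1.000 = -0.091.
Mode > mean: the posterior has a left tail.

-0.091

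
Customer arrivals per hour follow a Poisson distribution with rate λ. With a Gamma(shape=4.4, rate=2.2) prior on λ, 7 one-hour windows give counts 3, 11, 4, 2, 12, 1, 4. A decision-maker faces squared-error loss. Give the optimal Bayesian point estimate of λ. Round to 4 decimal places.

Σ counts = 37. Posterior: Gamma(shape = 4.4+37 = 41.4, rate = 2.2+7 = 9.2).
Mode = (α−1)/β = 40.4/9.2 = 4.3913.
Mean = α/β = 41.4/9.2 = 4.5000.
Squared-error loss ⇒ the optimal estimator is the posterior mean.

4.5000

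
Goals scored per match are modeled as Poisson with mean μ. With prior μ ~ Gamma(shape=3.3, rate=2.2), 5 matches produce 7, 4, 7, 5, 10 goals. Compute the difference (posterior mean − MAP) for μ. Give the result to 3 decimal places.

Σ counts = 33. Posterior: Gamma(shape = 3.3+33 = 36.3, rate = 2.2+5 = 7.2).
Mode = (α−1)/β = 35.3/7.2 = 4.903.
Mean = α/β = 36.3/7.2 = 5.042.
Difference = 5.042 − 4.903 = 0.139.

0.139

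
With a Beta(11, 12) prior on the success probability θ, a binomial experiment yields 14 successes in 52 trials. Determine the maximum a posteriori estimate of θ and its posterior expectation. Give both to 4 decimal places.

Posterior: Beta(11+14, 12+38) = Beta(25, 50).
Mode = (25−1)/(25+50−2) = 24/73 = 0.3288.
Mean = 25/(25+50) = 25/75 = 0.3333.
Right-skewed posterior ⇒ mode < mean.

MAP = 0.3288, posterior mean = 0.3333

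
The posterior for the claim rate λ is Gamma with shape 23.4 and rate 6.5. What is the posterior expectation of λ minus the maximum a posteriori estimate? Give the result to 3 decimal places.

Mode = (α−1)/β = 22.4/6.5 = 3.446.
Mean = α/β = 23.4/6.5 = 3.600.
Difference = 3.600 − 3.446 = 0.154.
The mean is pulled above the mode by the posterior's right skew.

0.154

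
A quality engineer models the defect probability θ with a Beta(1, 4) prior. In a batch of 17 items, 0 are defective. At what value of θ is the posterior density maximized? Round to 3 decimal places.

Posterior: Beta(1+0, 4+17) = Beta(1, 21).
Since α = 1 ≤ 1 and β > 1, the Beta density is monotone decreasing on [0,1]; the mode is at 0.
Mean = 1/(1+21) = 0.045.
This is the posterior mode — the MAP estimate.

0.000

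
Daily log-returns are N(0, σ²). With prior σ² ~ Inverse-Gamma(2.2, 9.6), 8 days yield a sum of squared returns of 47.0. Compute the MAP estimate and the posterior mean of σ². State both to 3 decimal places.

MAP = 4.597, posterior mean = 6.365

Posterior: Inverse-Gamma(shape = 2.2+8/2 = 6.2, scale = 9.6+47.0/2 = 33.1).
Mode = β/(α+1) = 33.1/7.2 = 4.597.
Mean = β/(α−1) = 33.1/5.2 = 6.365.
The mean is pulled above the mode by the posterior's right skew.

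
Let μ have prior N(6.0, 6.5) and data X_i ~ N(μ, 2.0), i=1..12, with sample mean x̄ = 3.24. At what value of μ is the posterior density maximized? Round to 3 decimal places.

3.309

Posterior for μ is Normal. Precision-weighted mean: (1/6.5·6.0 + 12/2.0·3.24) / (1/6.5 + 12/2.0) = 3.309.
A Normal posterior is symmetric, so mode = mean.
This is the posterior mode — the MAP estimate.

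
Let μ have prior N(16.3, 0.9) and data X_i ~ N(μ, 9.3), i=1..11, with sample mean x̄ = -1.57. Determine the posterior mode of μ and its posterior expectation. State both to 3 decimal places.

Posterior for μ is Normal. Precision-weighted mean: (1/0.9·16.3 + 11/9.3·-1.57) / (1/0.9 + 11/9.3) = 7.086.
A Normal posterior is symmetric, so mode = mean.

MAP = 7.086, posterior mean = 7.086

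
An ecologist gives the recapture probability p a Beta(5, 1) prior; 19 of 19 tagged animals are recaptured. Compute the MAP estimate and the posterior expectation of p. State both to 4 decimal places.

MAP = 1.0000; posterior mean = 0.9600

Posterior: Beta(5+19, 1+0) = Beta(24, 1).
Since β = 1 ≤ 1 and α > 1, the Beta density is monotone increasing on [0,1]; the mode is at 1.
Mean = 24/(24+1) = 0.9600.
Left-skewed posterior ⇒ mean < mode.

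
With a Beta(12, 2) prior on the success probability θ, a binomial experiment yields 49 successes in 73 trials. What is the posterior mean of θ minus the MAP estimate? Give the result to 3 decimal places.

-0.005

Posterior: Beta(12+49, 2+24) = Beta(61, 26).
Mode = (61−1)/(61+26−2) = 60/85 = 0.706.
Mean = 61/(61+26) = 61/87 = 0.701.
Difference = 0.701 − 0.706 = -0.005.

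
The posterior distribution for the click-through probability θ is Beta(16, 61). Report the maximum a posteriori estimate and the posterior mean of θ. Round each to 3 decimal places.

maximum a posteriori estimate = 0.200, posterior mean = 0.208

Mode = (16−1)/(16+61−2) = 15/75 = 0.200.
Mean = 16/(16+61) = 16/77 = 0.208.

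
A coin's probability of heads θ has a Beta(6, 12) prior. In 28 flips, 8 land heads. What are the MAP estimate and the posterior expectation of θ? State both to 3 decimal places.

Posterior: Beta(6+8, 12+20) = Beta(14, 32).
Mode = (14−1)/(14+32−2) = 13/44 = 0.295.
Mean = 14/(14+32) = 14/46 = 0.304.
Mean > mode: the posterior has a right tail.

MAP: 0.295. Posterior mean: 0.304.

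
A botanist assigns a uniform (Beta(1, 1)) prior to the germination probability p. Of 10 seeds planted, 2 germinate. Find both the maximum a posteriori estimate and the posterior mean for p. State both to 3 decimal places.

Posterior: Beta(1+2, 1+8) = Beta(3, 9).
Mode = (3−1)/(3+9−2) = 2/10 = 0.200.
With a flat prior the MAP equals the MLE, 2/10.
Mean = 3/(3+9) = 3/12 = 0.250.

p_MAP = 0.200, E[p|data] = 0.250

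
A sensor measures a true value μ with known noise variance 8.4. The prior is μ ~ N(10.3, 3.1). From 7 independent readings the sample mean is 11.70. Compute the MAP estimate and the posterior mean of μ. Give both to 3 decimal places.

Posterior for μ is Normal. Precision-weighted mean: (1/3.1·10.3 + 7/8.4·11.70) / (1/3.1 + 7/8.4) = 11.309.
A Normal posterior is symmetric, so mode = mean.

MAP = 11.309; posterior mean = 11.309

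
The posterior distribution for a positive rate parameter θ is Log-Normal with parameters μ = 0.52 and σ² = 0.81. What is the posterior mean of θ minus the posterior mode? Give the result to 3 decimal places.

Mode = exp(μ − σ²) = exp(-0.29) = 0.748.
Mean = exp(μ + σ²/2) = exp(0.925) = 2.522.
Difference = 2.522 − 0.748 = 1.774.

1.774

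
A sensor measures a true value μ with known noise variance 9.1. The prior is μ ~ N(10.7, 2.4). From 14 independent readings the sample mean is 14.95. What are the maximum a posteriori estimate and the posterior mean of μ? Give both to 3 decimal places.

MAP = 14.044; posterior mean = 14.044

Posterior for μ is Normal. Precision-weighted mean: (1/2.4·10.7 + 14/9.1·14.95) / (1/2.4 + 14/9.1) = 14.044.
A Normal posterior is symmetric, so mode = mean.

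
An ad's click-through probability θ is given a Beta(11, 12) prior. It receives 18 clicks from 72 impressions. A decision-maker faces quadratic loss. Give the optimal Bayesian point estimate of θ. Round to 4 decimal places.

0.3053

Posterior: Beta(11+18, 12+54) = Beta(29, 66).
Mode = (29−1)/(29+66−2) = 28/93 = 0.3011.
Mean = 29/(29+66) = 29/95 = 0.3053.
Quadratic loss ⇒ the optimal estimator is the posterior mean.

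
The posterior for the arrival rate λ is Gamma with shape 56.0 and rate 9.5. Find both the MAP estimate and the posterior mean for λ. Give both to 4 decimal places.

Mode = (α−1)/β = 55.0/9.5 = 5.7895.
Mean = α/β = 56.0/9.5 = 5.8947.
Mean > mode: the posterior has a right tail.

MAP = 5.7895; posterior mean = 5.8947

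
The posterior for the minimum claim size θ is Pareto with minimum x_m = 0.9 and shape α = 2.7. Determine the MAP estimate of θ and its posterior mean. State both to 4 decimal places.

MAP = 0.9000, posterior mean = 1.4294

The Pareto density is strictly decreasing on [x_m, ∞), so the mode is x_m = 0.9000.
Mean = α·x_m/(α−1) = 2.7·0.9/1.7 = 1.4294.
The posterior is right-skewed, so the mean exceeds the mode.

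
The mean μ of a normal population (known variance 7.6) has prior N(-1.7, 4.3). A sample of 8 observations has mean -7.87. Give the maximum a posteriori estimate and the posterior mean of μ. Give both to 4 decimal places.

Posterior for μ is Normal. Precision-weighted mean: (1/4.3·-1.7 + 8/7.6·-7.87) / (1/4.3 + 8/7.6) = -6.7535.
A Normal posterior is symmetric, so mode = mean.

MAP = -6.7535; posterior mean = -6.7535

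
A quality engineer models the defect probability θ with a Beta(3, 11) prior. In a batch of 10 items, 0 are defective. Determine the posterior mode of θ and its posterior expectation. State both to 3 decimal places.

Posterior: Beta(3+0, 11+10) = Beta(3, 21).
Mode = (3−1)/(3+21−2) = 2/22 = 0.091.
Mean = 3/(3+21) = 3/24 = 0.125.

MAP: 0.091. Posterior mean: 0.125.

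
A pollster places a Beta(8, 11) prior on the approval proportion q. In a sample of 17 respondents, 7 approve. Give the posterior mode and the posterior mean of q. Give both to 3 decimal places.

Posterior: Beta(8+7, 11+10) = Beta(15, 21).
Mode = (15−1)/(15+21−2) = 14/34 = 0.412.
Mean = 15/(15+21) = 15/36 = 0.417.

MAP = 0.412; posterior mean = 0.417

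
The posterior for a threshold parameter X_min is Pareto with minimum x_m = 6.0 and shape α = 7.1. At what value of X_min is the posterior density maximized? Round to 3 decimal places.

The Pareto density is strictly decreasing on [x_m, ∞), so the mode is x_m = 6.000.
Mean = α·x_m/(α−1) = 7.1·6.0/6.1 = 6.984.
This is the posterior mode — the MAP estimate.

6.000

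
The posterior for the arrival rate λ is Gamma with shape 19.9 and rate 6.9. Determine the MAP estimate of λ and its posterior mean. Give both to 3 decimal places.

λ_MAP = 2.739, E[λ|data] = 2.884

Mode = (α−1)/β = 18.9/6.9 = 2.739.
Mean = α/β = 19.9/6.9 = 2.884.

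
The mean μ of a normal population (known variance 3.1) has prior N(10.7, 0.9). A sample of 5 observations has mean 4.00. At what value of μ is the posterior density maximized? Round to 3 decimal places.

Posterior for μ is Normal. Precision-weighted mean: (1/0.9·10.7 + 5/3.1·4.00) / (1/0.9 + 5/3.1) = 6.733.
A Normal posterior is symmetric, so mode = mean.
This is the posterior mode — the MAP estimate.

6.733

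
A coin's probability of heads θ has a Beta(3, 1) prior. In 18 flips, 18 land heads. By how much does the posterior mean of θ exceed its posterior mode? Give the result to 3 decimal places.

Posterior: Beta(3+18, 1+0) = Beta(21, 1).
Since β = 1 ≤ 1 and α > 1, the Beta density is monotone increasing on [0,1]; the mode is at 1.
Mean = 21/(21+1) = 0.955.
Difference = 0.955 − 1.000 = -0.045.
Left-skewed posterior ⇒ mean < mode.

-0.045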